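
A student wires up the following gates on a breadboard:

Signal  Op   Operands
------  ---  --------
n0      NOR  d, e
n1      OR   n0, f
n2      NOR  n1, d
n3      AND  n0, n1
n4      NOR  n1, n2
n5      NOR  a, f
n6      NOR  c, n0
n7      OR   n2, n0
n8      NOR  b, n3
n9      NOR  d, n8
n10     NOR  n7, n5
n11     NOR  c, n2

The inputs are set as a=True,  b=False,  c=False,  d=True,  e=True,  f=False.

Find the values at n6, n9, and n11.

n6 = True, n9 = False, n11 = True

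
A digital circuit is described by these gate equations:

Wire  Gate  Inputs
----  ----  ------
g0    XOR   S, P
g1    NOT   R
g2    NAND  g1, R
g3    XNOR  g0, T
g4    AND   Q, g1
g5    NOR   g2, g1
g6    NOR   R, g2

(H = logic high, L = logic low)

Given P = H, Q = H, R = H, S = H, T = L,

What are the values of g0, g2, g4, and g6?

g0 = S XOR P = H XOR H = L
g1 = NOT R = NOT H = L
g2 = g1 NAND R = L NAND H = H
g4 = Q AND g1 = H AND L = L
g6 = R NOR g2 = H NOR H = L

g0 = L  g2 = H  g4 = L  g6 = L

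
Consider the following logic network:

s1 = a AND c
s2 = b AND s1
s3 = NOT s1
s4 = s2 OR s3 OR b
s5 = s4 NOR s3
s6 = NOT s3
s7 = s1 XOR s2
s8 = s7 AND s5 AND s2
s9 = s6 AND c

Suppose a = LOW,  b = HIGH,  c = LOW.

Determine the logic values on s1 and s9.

s1 = LOW  s9 = LOW

s1 = a AND c = LOW AND LOW = LOW
s3 = NOT s1 = NOT LOW = HIGH
s6 = NOT s3 = NOT HIGH = LOW
s9 = s6 AND c = LOW AND LOW = LOW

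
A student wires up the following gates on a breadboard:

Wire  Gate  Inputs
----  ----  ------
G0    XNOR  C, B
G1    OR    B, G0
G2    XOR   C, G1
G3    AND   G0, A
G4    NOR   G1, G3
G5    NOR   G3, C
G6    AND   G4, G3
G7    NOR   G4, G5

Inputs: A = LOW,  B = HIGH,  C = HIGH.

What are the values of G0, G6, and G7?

G0 = C XNOR B = HIGH XNOR HIGH = HIGH
G1 = B OR G0 = HIGH OR HIGH = HIGH
G3 = G0 AND A = HIGH AND LOW = LOW
G4 = G1 NOR G3 = HIGH NOR LOW = LOW
G5 = G3 NOR C = LOW NOR HIGH = LOW
G6 = G4 AND G3 = LOW AND LOW = LOW
G7 = G4 NOR G5 = LOW NOR LOW = HIGH

G0 = HIGH, G6 = LOW, G7 = HIGH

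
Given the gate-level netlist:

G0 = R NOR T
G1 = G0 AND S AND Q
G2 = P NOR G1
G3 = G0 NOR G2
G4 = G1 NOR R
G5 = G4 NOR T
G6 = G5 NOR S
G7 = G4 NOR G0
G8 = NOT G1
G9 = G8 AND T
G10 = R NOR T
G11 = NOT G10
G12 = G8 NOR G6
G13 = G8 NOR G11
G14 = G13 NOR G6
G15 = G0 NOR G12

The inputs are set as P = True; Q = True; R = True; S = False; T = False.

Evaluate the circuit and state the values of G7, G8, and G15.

G0 = R NOR T = True NOR False = False
G1 = G0 AND S AND Q = False AND False AND True = False
G4 = G1 NOR R = False NOR True = False
G5 = G4 NOR T = False NOR False = True
G6 = G5 NOR S = True NOR False = False
G7 = G4 NOR G0 = False NOR False = True
G8 = NOT G1 = NOT False = True
G12 = G8 NOR G6 = True NOR False = False
G15 = G0 NOR G12 = False NOR False = True

G7 = True, G8 = True, G15 = True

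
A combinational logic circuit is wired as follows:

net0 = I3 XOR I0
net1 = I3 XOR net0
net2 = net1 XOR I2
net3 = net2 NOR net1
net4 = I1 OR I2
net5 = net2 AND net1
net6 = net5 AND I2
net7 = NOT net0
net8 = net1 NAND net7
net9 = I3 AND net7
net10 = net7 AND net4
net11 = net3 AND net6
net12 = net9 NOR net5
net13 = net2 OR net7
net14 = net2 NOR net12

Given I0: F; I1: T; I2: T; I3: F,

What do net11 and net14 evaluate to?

net11 = F; net14 = F

net0 = I3 XOR I0 = F XOR F = F
net1 = I3 XOR net0 = F XOR F = F
net2 = net1 XOR I2 = F XOR T = T
net3 = net2 NOR net1 = T NOR F = F
net5 = net2 AND net1 = T AND F = F
net6 = net5 AND I2 = F AND T = F
net7 = NOT net0 = NOT F = T
net9 = I3 AND net7 = F AND T = F
net11 = net3 AND net6 = F AND F = F
net12 = net9 NOR net5 = F NOR F = T
net14 = net2 NOR net12 = T NOR T = F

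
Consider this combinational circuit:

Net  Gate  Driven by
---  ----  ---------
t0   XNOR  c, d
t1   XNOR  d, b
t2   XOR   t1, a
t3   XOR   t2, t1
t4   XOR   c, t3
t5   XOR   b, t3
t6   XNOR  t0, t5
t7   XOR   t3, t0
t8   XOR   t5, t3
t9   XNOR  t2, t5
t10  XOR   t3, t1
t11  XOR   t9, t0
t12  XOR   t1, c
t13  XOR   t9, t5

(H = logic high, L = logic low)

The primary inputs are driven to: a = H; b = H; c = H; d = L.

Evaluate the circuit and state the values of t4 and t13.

t4 = L, t13 = L

t1 = d XNOR b = L XNOR H = L
t2 = t1 XOR a = L XOR H = H
t3 = t2 XOR t1 = H XOR L = H
t4 = c XOR t3 = H XOR H = L
t5 = b XOR t3 = H XOR H = L
t9 = t2 XNOR t5 = H XNOR L = L
t13 = t9 XOR t5 = L XOR L = L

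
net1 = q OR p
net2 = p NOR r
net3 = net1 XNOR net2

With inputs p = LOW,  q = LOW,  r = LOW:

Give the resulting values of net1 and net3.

net1 = LOW; net3 = LOW

net1 = q OR p = LOW OR LOW = LOW
net2 = p NOR r = LOW NOR LOW = HIGH
net3 = net1 XNOR net2 = LOW XNOR HIGH = LOW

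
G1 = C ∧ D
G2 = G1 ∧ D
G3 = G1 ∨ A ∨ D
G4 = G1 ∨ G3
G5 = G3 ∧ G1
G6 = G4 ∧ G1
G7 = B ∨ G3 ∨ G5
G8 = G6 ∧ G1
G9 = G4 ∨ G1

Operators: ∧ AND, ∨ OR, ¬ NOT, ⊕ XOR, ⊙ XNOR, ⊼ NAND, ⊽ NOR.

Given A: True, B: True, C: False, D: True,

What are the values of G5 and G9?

G1 = C AND D = False AND True = False
G3 = G1 OR A OR D = False OR True OR True = True
G4 = G1 OR G3 = False OR True = True
G5 = G3 AND G1 = True AND False = False
G9 = G4 OR G1 = True OR False = True

G5 = False, G9 = True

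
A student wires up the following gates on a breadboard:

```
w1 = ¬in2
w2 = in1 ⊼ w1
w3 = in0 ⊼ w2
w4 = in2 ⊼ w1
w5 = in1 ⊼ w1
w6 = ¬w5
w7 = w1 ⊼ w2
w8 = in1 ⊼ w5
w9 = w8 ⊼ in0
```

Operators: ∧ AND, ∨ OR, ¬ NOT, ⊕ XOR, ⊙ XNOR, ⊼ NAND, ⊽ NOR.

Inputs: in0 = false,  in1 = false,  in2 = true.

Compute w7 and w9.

w1 = NOT in2 = NOT true = false
w2 = in1 NAND w1 = false NAND false = true
w5 = in1 NAND w1 = false NAND false = true
w7 = w1 NAND w2 = false NAND true = true
w8 = in1 NAND w5 = false NAND true = true
w9 = w8 NAND in0 = true NAND false = true

w7 = true; w9 = true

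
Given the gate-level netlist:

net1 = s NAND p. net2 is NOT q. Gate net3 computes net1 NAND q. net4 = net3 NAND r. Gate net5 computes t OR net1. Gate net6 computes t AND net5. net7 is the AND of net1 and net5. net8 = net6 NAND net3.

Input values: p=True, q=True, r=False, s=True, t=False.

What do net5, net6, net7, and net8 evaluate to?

net1 = s NAND p = True NAND True = False
net3 = net1 NAND q = False NAND True = True
net5 = t OR net1 = False OR False = False
net6 = t AND net5 = False AND False = False
net7 = net1 AND net5 = False AND False = False
net8 = net6 NAND net3 = False NAND True = True

net5 = False  net6 = False  net7 = False  net8 = True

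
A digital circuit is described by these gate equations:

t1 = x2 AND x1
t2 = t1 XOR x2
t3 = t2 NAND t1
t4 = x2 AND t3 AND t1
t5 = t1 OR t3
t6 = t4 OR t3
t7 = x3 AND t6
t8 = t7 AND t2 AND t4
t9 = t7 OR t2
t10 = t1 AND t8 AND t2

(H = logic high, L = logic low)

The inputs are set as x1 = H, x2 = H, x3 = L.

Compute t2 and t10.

t2 = L, t10 = L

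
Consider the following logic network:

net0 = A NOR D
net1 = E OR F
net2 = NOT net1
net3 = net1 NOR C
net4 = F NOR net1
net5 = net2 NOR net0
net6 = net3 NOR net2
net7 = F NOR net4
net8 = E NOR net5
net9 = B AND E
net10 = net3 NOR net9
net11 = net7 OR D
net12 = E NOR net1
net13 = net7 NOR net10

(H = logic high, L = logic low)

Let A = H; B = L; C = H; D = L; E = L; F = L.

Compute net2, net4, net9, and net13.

net1 = E OR F = L OR L = L
net2 = NOT net1 = NOT L = H
net3 = net1 NOR C = L NOR H = L
net4 = F NOR net1 = L NOR L = H
net7 = F NOR net4 = L NOR H = L
net9 = B AND E = L AND L = L
net10 = net3 NOR net9 = L NOR L = H
net13 = net7 NOR net10 = L NOR H = L

net2 = H, net4 = H, net9 = L, net13 = L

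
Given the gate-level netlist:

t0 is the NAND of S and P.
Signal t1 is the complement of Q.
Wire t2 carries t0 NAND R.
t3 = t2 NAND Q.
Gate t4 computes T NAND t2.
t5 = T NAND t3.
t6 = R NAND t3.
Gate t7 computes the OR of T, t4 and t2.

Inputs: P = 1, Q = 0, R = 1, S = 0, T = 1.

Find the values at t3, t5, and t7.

t3 = 1, t5 = 0, t7 = 1

t0 = S NAND P = 0 NAND 1 = 1
t2 = t0 NAND R = 1 NAND 1 = 0
t3 = t2 NAND Q = 0 NAND 0 = 1
t4 = T NAND t2 = 1 NAND 0 = 1
t5 = T NAND t3 = 1 NAND 1 = 0
t7 = T OR t4 OR t2 = 1 OR 1 OR 0 = 1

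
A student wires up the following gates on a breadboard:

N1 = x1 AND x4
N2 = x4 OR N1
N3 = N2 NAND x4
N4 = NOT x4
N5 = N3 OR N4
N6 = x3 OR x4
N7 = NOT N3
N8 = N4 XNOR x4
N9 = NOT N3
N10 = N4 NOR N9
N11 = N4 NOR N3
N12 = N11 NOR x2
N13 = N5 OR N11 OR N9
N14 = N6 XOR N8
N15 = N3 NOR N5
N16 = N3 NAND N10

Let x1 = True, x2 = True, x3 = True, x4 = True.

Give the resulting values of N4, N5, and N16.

N1 = x1 AND x4 = True AND True = True
N2 = x4 OR N1 = True OR True = True
N3 = N2 NAND x4 = True NAND True = False
N4 = NOT x4 = NOT True = False
N5 = N3 OR N4 = False OR False = False
N9 = NOT N3 = NOT False = True
N10 = N4 NOR N9 = False NOR True = False
N16 = N3 NAND N10 = False NAND False = True

N4 = False; N5 = False; N16 = True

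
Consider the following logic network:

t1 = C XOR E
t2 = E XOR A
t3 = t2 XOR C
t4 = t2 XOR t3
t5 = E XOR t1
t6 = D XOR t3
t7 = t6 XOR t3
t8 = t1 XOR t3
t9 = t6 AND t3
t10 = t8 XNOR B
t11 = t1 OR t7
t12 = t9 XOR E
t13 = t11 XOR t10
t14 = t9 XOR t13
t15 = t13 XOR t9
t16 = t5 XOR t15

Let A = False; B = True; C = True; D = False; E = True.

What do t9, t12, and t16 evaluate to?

t1 = C XOR E = True XOR True = False
t2 = E XOR A = True XOR False = True
t3 = t2 XOR C = True XOR True = False
t5 = E XOR t1 = True XOR False = True
t6 = D XOR t3 = False XOR False = False
t7 = t6 XOR t3 = False XOR False = False
t8 = t1 XOR t3 = False XOR False = False
t9 = t6 AND t3 = False AND False = False
t10 = t8 XNOR B = False XNOR True = False
t11 = t1 OR t7 = False OR False = False
t12 = t9 XOR E = False XOR True = True
t13 = t11 XOR t10 = False XOR False = False
t15 = t13 XOR t9 = False XOR False = False
t16 = t5 XOR t15 = True XOR False = True

t9 = False, t12 = True, t16 = True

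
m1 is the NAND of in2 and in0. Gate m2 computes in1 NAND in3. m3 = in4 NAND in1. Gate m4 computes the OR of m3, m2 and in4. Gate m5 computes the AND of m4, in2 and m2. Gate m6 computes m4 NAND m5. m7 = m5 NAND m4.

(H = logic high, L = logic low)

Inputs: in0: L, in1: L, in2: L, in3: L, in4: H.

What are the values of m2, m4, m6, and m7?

m2 = in1 NAND in3 = L NAND L = H
m3 = in4 NAND in1 = H NAND L = H
m4 = m3 OR m2 OR in4 = H OR H OR H = H
m5 = m4 AND in2 AND m2 = H AND L AND H = L
m6 = m4 NAND m5 = H NAND L = H
m7 = m5 NAND m4 = L NAND H = H

m2 = H, m4 = H, m6 = H, m7 = H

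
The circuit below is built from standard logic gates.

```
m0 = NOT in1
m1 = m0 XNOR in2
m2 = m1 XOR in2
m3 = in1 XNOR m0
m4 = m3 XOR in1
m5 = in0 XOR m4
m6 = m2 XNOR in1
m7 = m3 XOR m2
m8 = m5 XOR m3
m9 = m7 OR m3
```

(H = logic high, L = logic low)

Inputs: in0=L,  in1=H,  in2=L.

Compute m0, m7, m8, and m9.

m0 = L, m7 = H, m8 = H, m9 = H

m0 = NOT in1 = NOT H = L
m1 = m0 XNOR in2 = L XNOR L = H
m2 = m1 XOR in2 = H XOR L = H
m3 = in1 XNOR m0 = H XNOR L = L
m4 = m3 XOR in1 = L XOR H = H
m5 = in0 XOR m4 = L XOR H = H
m7 = m3 XOR m2 = L XOR H = H
m8 = m5 XOR m3 = H XOR L = H
m9 = m7 OR m3 = H OR L = H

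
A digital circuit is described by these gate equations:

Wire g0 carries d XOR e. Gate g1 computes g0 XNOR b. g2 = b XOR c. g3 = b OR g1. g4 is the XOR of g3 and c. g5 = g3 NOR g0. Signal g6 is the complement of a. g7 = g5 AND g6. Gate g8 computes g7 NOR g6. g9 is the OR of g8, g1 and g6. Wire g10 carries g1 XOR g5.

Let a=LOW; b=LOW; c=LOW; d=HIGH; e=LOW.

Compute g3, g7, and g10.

g3 = LOW, g7 = LOW, g10 = LOW

g0 = d XOR e = HIGH XOR LOW = HIGH
g1 = g0 XNOR b = HIGH XNOR LOW = LOW
g3 = b OR g1 = LOW OR LOW = LOW
g5 = g3 NOR g0 = LOW NOR HIGH = LOW
g6 = NOT a = NOT LOW = HIGH
g7 = g5 AND g6 = LOW AND HIGH = LOW
g10 = g1 XOR g5 = LOW XOR LOW = LOW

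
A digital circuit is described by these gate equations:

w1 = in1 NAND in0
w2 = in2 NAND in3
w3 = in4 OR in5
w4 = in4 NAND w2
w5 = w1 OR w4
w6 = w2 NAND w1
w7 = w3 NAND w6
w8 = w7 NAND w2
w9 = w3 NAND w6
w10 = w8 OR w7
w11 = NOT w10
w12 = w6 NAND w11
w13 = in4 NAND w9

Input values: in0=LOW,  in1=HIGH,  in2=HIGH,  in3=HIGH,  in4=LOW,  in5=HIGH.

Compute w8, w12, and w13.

w1 = in1 NAND in0 = HIGH NAND LOW = HIGH
w2 = in2 NAND in3 = HIGH NAND HIGH = LOW
w3 = in4 OR in5 = LOW OR HIGH = HIGH
w6 = w2 NAND w1 = LOW NAND HIGH = HIGH
w7 = w3 NAND w6 = HIGH NAND HIGH = LOW
w8 = w7 NAND w2 = LOW NAND LOW = HIGH
w9 = w3 NAND w6 = HIGH NAND HIGH = LOW
w10 = w8 OR w7 = HIGH OR LOW = HIGH
w11 = NOT w10 = NOT HIGH = LOW
w12 = w6 NAND w11 = HIGH NAND LOW = HIGH
w13 = in4 NAND w9 = LOW NAND LOW = HIGH

w8 = HIGH, w12 = HIGH, w13 = HIGH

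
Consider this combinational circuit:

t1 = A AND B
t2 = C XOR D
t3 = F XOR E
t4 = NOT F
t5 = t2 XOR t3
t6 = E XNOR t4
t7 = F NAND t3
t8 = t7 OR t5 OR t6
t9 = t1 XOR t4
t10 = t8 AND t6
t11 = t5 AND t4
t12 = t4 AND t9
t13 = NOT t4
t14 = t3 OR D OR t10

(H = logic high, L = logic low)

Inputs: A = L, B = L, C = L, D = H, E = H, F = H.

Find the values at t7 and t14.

t7 = H; t14 = H

t2 = C XOR D = L XOR H = H
t3 = F XOR E = H XOR H = L
t4 = NOT F = NOT H = L
t5 = t2 XOR t3 = H XOR L = H
t6 = E XNOR t4 = H XNOR L = L
t7 = F NAND t3 = H NAND L = H
t8 = t7 OR t5 OR t6 = H OR H OR L = H
t10 = t8 AND t6 = H AND L = L
t14 = t3 OR D OR t10 = L OR H OR L = H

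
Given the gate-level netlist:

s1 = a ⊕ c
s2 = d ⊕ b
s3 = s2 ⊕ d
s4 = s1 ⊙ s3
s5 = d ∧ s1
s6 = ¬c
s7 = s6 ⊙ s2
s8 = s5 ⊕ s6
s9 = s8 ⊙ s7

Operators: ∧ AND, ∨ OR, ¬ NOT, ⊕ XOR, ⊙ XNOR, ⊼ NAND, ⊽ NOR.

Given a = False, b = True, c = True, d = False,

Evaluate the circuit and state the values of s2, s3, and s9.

s1 = a XOR c = False XOR True = True
s2 = d XOR b = False XOR True = True
s3 = s2 XOR d = True XOR False = True
s5 = d AND s1 = False AND True = False
s6 = NOT c = NOT True = False
s7 = s6 XNOR s2 = False XNOR True = False
s8 = s5 XOR s6 = False XOR False = False
s9 = s8 XNOR s7 = False XNOR False = True

s2 = True  s3 = True  s9 = True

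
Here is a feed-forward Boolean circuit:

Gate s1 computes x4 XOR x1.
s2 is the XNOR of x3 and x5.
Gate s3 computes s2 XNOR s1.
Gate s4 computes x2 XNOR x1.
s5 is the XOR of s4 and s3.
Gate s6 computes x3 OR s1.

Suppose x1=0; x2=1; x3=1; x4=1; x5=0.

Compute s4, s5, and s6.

s1 = x4 XOR x1 = 1 XOR 0 = 1
s2 = x3 XNOR x5 = 1 XNOR 0 = 0
s3 = s2 XNOR s1 = 0 XNOR 1 = 0
s4 = x2 XNOR x1 = 1 XNOR 0 = 0
s5 = s4 XOR s3 = 0 XOR 0 = 0
s6 = x3 OR s1 = 1 OR 1 = 1

s4 = 0; s5 = 0; s6 = 1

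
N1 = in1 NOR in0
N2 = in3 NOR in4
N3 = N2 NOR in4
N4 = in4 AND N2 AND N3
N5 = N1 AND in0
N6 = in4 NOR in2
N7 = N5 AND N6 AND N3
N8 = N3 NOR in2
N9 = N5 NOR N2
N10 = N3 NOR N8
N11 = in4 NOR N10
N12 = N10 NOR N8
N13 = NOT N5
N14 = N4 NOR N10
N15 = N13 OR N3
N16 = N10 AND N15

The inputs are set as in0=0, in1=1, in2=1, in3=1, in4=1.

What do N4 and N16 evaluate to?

N4 = 0  N16 = 1

N1 = in1 NOR in0 = 1 NOR 0 = 0
N2 = in3 NOR in4 = 1 NOR 1 = 0
N3 = N2 NOR in4 = 0 NOR 1 = 0
N4 = in4 AND N2 AND N3 = 1 AND 0 AND 0 = 0
N5 = N1 AND in0 = 0 AND 0 = 0
N8 = N3 NOR in2 = 0 NOR 1 = 0
N10 = N3 NOR N8 = 0 NOR 0 = 1
N13 = NOT N5 = NOT 0 = 1
N15 = N13 OR N3 = 1 OR 0 = 1
N16 = N10 AND N15 = 1 AND 1 = 1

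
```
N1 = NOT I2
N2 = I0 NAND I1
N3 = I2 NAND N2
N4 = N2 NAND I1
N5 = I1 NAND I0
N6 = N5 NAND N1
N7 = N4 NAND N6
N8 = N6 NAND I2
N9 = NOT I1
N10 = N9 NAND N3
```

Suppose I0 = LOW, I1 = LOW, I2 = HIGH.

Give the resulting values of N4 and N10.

N4 = HIGH, N10 = HIGH

N2 = I0 NAND I1 = LOW NAND LOW = HIGH
N3 = I2 NAND N2 = HIGH NAND HIGH = LOW
N4 = N2 NAND I1 = HIGH NAND LOW = HIGH
N9 = NOT I1 = NOT LOW = HIGH
N10 = N9 NAND N3 = HIGH NAND LOW = HIGH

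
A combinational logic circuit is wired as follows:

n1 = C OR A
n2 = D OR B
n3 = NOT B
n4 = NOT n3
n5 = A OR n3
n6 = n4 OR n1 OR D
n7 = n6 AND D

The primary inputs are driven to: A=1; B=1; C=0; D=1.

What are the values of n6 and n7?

n1 = C OR A = 0 OR 1 = 1
n3 = NOT B = NOT 1 = 0
n4 = NOT n3 = NOT 0 = 1
n6 = n4 OR n1 OR D = 1 OR 1 OR 1 = 1
n7 = n6 AND D = 1 AND 1 = 1

n6 = 1  n7 = 1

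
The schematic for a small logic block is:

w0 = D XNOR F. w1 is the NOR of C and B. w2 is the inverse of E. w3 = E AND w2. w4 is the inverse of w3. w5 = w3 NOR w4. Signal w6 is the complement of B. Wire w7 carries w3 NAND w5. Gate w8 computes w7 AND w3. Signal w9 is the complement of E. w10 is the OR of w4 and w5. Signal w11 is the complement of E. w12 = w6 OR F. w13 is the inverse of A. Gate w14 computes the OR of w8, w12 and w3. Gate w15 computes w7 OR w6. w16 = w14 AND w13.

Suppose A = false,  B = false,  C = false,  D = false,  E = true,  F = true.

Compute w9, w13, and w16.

w9 = false, w13 = true, w16 = true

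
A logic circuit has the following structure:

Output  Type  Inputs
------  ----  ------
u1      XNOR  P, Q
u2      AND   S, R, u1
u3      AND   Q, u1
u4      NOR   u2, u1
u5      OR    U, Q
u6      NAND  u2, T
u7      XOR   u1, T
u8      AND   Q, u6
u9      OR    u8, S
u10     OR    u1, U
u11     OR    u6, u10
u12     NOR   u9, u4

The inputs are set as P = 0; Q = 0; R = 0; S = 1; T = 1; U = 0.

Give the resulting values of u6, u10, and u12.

u1 = P XNOR Q = 0 XNOR 0 = 1
u2 = S AND R AND u1 = 1 AND 0 AND 1 = 0
u4 = u2 NOR u1 = 0 NOR 1 = 0
u6 = u2 NAND T = 0 NAND 1 = 1
u8 = Q AND u6 = 0 AND 1 = 0
u9 = u8 OR S = 0 OR 1 = 1
u10 = u1 OR U = 1 OR 0 = 1
u12 = u9 NOR u4 = 1 NOR 0 = 0

u6 = 1  u10 = 1  u12 = 0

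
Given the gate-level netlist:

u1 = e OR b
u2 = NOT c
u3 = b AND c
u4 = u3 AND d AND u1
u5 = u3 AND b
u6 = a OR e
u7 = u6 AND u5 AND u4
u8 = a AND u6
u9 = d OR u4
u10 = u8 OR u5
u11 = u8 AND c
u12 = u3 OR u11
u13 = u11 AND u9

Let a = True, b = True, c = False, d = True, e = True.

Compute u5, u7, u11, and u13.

u5 = False; u7 = False; u11 = False; u13 = False

u1 = e OR b = True OR True = True
u3 = b AND c = True AND False = False
u4 = u3 AND d AND u1 = False AND True AND True = False
u5 = u3 AND b = False AND True = False
u6 = a OR e = True OR True = True
u7 = u6 AND u5 AND u4 = True AND False AND False = False
u8 = a AND u6 = True AND True = True
u9 = d OR u4 = True OR False = True
u11 = u8 AND c = True AND False = False
u13 = u11 AND u9 = False AND True = False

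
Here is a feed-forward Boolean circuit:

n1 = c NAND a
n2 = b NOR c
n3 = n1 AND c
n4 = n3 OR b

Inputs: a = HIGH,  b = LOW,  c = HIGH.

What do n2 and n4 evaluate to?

n2 = LOW; n4 = LOW

n1 = c NAND a = HIGH NAND HIGH = LOW
n2 = b NOR c = LOW NOR HIGH = LOW
n3 = n1 AND c = LOW AND HIGH = LOW
n4 = n3 OR b = LOW OR LOW = LOW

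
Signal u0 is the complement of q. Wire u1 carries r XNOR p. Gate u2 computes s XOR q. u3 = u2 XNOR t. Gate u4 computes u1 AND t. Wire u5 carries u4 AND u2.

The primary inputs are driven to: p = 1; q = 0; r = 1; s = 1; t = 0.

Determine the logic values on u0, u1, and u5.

u0 = NOT q = NOT 0 = 1
u1 = r XNOR p = 1 XNOR 1 = 1
u2 = s XOR q = 1 XOR 0 = 1
u4 = u1 AND t = 1 AND 0 = 0
u5 = u4 AND u2 = 0 AND 1 = 0

u0 = 1  u1 = 1  u5 = 0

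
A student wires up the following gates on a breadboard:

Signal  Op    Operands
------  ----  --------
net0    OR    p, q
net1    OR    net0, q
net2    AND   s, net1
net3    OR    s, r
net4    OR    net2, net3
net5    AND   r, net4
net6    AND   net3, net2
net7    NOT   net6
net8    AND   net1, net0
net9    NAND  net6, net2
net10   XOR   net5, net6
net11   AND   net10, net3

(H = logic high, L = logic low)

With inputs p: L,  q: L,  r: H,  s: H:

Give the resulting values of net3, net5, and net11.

net0 = p OR q = L OR L = L
net1 = net0 OR q = L OR L = L
net2 = s AND net1 = H AND L = L
net3 = s OR r = H OR H = H
net4 = net2 OR net3 = L OR H = H
net5 = r AND net4 = H AND H = H
net6 = net3 AND net2 = H AND L = L
net10 = net5 XOR net6 = H XOR L = H
net11 = net10 AND net3 = H AND H = H

net3 = H, net5 = H, net11 = H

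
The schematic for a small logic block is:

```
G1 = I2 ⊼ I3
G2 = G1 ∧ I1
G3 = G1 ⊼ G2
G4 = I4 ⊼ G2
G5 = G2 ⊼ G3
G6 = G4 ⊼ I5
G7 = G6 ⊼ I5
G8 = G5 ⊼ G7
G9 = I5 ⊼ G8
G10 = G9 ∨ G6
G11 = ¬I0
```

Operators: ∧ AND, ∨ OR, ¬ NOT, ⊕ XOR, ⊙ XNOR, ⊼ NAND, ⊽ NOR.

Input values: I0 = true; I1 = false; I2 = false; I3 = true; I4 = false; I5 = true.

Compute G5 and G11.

G1 = I2 NAND I3 = false NAND true = true
G2 = G1 AND I1 = true AND false = false
G3 = G1 NAND G2 = true NAND false = true
G5 = G2 NAND G3 = false NAND true = true
G11 = NOT I0 = NOT true = false

G5 = true, G11 = false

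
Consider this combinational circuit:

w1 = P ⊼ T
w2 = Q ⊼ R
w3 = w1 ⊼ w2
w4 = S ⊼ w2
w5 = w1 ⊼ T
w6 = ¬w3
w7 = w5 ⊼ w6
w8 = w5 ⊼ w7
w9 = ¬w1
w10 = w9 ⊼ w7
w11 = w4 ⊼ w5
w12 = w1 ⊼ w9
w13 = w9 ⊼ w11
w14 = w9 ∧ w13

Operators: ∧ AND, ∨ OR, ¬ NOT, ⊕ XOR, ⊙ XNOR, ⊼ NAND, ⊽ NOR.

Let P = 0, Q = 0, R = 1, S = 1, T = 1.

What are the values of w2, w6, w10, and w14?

w2 = 1; w6 = 1; w10 = 1; w14 = 0

w1 = P NAND T = 0 NAND 1 = 1
w2 = Q NAND R = 0 NAND 1 = 1
w3 = w1 NAND w2 = 1 NAND 1 = 0
w4 = S NAND w2 = 1 NAND 1 = 0
w5 = w1 NAND T = 1 NAND 1 = 0
w6 = NOT w3 = NOT 0 = 1
w7 = w5 NAND w6 = 0 NAND 1 = 1
w9 = NOT w1 = NOT 1 = 0
w10 = w9 NAND w7 = 0 NAND 1 = 1
w11 = w4 NAND w5 = 0 NAND 0 = 1
w13 = w9 NAND w11 = 0 NAND 1 = 1
w14 = w9 AND w13 = 0 AND 1 = 0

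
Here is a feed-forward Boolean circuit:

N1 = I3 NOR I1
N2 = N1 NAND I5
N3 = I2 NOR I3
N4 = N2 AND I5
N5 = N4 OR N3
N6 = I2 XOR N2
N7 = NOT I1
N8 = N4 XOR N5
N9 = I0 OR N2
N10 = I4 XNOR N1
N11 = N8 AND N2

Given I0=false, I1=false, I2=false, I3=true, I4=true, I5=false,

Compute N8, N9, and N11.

N1 = I3 NOR I1 = true NOR false = false
N2 = N1 NAND I5 = false NAND false = true
N3 = I2 NOR I3 = false NOR true = false
N4 = N2 AND I5 = true AND false = false
N5 = N4 OR N3 = false OR false = false
N8 = N4 XOR N5 = false XOR false = false
N9 = I0 OR N2 = false OR true = true
N11 = N8 AND N2 = false AND true = false

N8 = false  N9 = true  N11 = false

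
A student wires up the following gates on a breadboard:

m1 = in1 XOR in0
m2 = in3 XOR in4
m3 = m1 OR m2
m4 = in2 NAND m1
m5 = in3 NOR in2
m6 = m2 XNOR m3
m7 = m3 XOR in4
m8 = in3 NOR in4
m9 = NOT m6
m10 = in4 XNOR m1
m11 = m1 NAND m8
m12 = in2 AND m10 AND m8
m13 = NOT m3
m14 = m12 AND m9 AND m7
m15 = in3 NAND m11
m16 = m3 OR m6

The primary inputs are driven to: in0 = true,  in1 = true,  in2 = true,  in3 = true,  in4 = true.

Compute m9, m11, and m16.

m9 = false  m11 = true  m16 = true

m1 = in1 XOR in0 = true XOR true = false
m2 = in3 XOR in4 = true XOR true = false
m3 = m1 OR m2 = false OR false = false
m6 = m2 XNOR m3 = false XNOR false = true
m8 = in3 NOR in4 = true NOR true = false
m9 = NOT m6 = NOT true = false
m11 = m1 NAND m8 = false NAND false = true
m16 = m3 OR m6 = false OR true = true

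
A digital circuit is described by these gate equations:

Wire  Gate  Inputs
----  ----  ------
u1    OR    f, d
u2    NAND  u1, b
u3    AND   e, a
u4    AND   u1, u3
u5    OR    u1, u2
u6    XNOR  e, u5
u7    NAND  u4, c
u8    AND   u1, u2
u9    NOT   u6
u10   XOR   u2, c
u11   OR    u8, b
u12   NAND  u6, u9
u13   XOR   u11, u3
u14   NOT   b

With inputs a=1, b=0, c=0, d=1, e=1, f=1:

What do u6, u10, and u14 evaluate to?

u6 = 1, u10 = 1, u14 = 1

u1 = f OR d = 1 OR 1 = 1
u2 = u1 NAND b = 1 NAND 0 = 1
u5 = u1 OR u2 = 1 OR 1 = 1
u6 = e XNOR u5 = 1 XNOR 1 = 1
u10 = u2 XOR c = 1 XOR 0 = 1
u14 = NOT b = NOT 0 = 1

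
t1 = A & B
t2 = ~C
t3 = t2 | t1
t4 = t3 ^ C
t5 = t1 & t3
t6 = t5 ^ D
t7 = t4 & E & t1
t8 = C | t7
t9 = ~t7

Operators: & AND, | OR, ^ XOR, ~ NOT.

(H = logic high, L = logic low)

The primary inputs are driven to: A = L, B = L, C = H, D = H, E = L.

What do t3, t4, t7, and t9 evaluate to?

t1 = A AND B = L AND L = L
t2 = NOT C = NOT H = L
t3 = t2 OR t1 = L OR L = L
t4 = t3 XOR C = L XOR H = H
t7 = t4 AND E AND t1 = H AND L AND L = L
t9 = NOT t7 = NOT L = H

t3 = L; t4 = H; t7 = L; t9 = H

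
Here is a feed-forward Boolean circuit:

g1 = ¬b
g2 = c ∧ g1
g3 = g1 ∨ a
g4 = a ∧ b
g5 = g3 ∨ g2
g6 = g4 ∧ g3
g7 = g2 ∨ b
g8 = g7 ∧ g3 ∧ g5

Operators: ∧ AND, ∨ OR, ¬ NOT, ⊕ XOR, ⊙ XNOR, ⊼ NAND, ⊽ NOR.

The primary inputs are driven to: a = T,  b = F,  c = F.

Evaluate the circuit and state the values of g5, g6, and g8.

g5 = T; g6 = F; g8 = F

g1 = NOT b = NOT F = T
g2 = c AND g1 = F AND T = F
g3 = g1 OR a = T OR T = T
g4 = a AND b = T AND F = F
g5 = g3 OR g2 = T OR F = T
g6 = g4 AND g3 = F AND T = F
g7 = g2 OR b = F OR F = F
g8 = g7 AND g3 AND g5 = F AND T AND T = F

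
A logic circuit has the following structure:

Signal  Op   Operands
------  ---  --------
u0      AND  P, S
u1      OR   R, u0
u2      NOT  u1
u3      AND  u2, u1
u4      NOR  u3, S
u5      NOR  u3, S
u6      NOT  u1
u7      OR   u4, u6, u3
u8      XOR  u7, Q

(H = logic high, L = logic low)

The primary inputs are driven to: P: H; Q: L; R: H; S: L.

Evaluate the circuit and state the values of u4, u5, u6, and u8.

u0 = P AND S = H AND L = L
u1 = R OR u0 = H OR L = H
u2 = NOT u1 = NOT H = L
u3 = u2 AND u1 = L AND H = L
u4 = u3 NOR S = L NOR L = H
u5 = u3 NOR S = L NOR L = H
u6 = NOT u1 = NOT H = L
u7 = u4 OR u6 OR u3 = H OR L OR L = H
u8 = u7 XOR Q = H XOR L = H

u4 = H; u5 = H; u6 = L; u8 = H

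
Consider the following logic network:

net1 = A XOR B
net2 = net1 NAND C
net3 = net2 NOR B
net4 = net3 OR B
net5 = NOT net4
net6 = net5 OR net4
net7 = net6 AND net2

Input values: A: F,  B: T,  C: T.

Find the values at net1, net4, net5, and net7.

net1 = T, net4 = T, net5 = F, net7 = F

net1 = A XOR B = F XOR T = T
net2 = net1 NAND C = T NAND T = F
net3 = net2 NOR B = F NOR T = F
net4 = net3 OR B = F OR T = T
net5 = NOT net4 = NOT T = F
net6 = net5 OR net4 = F OR T = T
net7 = net6 AND net2 = T AND F = F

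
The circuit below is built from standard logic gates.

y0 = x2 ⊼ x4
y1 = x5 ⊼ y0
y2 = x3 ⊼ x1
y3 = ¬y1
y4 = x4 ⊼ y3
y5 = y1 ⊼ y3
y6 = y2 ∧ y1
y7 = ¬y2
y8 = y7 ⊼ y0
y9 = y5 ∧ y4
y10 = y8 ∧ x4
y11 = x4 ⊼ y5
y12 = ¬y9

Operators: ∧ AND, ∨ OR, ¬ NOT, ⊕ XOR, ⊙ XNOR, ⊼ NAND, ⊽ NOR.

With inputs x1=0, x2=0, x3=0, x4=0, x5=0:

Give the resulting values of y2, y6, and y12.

y2 = 1; y6 = 1; y12 = 0

y0 = x2 NAND x4 = 0 NAND 0 = 1
y1 = x5 NAND y0 = 0 NAND 1 = 1
y2 = x3 NAND x1 = 0 NAND 0 = 1
y3 = NOT y1 = NOT 1 = 0
y4 = x4 NAND y3 = 0 NAND 0 = 1
y5 = y1 NAND y3 = 1 NAND 0 = 1
y6 = y2 AND y1 = 1 AND 1 = 1
y9 = y5 AND y4 = 1 AND 1 = 1
y12 = NOT y9 = NOT 1 = 0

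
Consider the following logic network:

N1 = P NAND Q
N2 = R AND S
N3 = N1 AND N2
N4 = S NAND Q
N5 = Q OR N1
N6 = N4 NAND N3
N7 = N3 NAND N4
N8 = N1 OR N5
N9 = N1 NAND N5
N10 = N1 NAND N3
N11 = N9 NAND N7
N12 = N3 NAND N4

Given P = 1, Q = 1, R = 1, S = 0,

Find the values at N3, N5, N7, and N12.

N1 = P NAND Q = 1 NAND 1 = 0
N2 = R AND S = 1 AND 0 = 0
N3 = N1 AND N2 = 0 AND 0 = 0
N4 = S NAND Q = 0 NAND 1 = 1
N5 = Q OR N1 = 1 OR 0 = 1
N7 = N3 NAND N4 = 0 NAND 1 = 1
N12 = N3 NAND N4 = 0 NAND 1 = 1

N3 = 0, N5 = 1, N7 = 1, N12 = 1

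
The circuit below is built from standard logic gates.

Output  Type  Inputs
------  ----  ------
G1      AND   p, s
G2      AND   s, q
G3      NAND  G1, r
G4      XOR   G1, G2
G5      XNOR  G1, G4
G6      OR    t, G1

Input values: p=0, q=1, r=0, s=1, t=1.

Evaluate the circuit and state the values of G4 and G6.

G1 = p AND s = 0 AND 1 = 0
G2 = s AND q = 1 AND 1 = 1
G4 = G1 XOR G2 = 0 XOR 1 = 1
G6 = t OR G1 = 1 OR 0 = 1

G4 = 1, G6 = 1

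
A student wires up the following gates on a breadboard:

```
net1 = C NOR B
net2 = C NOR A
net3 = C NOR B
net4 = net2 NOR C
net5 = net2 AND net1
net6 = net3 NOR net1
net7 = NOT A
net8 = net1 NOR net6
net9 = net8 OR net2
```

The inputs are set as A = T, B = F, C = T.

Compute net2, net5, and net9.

net2 = F, net5 = F, net9 = F

net1 = C NOR B = T NOR F = F
net2 = C NOR A = T NOR T = F
net3 = C NOR B = T NOR F = F
net5 = net2 AND net1 = F AND F = F
net6 = net3 NOR net1 = F NOR F = T
net8 = net1 NOR net6 = F NOR T = F
net9 = net8 OR net2 = F OR F = F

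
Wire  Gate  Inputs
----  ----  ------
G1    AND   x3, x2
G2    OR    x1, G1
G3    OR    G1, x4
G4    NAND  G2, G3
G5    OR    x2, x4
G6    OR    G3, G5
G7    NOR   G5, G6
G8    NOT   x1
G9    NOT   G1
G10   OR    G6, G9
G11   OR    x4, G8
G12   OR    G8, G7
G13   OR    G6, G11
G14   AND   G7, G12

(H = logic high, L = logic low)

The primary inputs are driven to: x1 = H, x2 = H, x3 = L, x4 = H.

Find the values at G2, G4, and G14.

G1 = x3 AND x2 = L AND H = L
G2 = x1 OR G1 = H OR L = H
G3 = G1 OR x4 = L OR H = H
G4 = G2 NAND G3 = H NAND H = L
G5 = x2 OR x4 = H OR H = H
G6 = G3 OR G5 = H OR H = H
G7 = G5 NOR G6 = H NOR H = L
G8 = NOT x1 = NOT H = L
G12 = G8 OR G7 = L OR L = L
G14 = G7 AND G12 = L AND L = L

G2 = H  G4 = L  G14 = L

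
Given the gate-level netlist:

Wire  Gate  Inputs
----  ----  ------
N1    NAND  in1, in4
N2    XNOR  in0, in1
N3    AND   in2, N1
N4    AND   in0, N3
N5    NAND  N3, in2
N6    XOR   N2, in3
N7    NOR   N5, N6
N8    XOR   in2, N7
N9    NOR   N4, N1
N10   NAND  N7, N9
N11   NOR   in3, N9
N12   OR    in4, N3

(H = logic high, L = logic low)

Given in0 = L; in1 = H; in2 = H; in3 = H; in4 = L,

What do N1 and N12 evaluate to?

N1 = in1 NAND in4 = H NAND L = H
N3 = in2 AND N1 = H AND H = H
N12 = in4 OR N3 = L OR H = H

N1 = H  N12 = H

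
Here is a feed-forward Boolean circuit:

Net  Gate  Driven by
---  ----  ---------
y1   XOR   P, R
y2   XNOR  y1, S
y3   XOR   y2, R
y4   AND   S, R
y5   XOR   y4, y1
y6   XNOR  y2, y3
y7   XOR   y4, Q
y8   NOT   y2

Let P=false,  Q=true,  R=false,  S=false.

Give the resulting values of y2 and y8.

y2 = true, y8 = false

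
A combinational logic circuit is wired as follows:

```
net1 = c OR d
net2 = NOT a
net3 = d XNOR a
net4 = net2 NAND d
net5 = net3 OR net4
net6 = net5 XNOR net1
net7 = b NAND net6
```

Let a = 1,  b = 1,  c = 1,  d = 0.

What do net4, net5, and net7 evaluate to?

net4 = 1; net5 = 1; net7 = 0

net1 = c OR d = 1 OR 0 = 1
net2 = NOT a = NOT 1 = 0
net3 = d XNOR a = 0 XNOR 1 = 0
net4 = net2 NAND d = 0 NAND 0 = 1
net5 = net3 OR net4 = 0 OR 1 = 1
net6 = net5 XNOR net1 = 1 XNOR 1 = 1
net7 = b NAND net6 = 1 NAND 1 = 0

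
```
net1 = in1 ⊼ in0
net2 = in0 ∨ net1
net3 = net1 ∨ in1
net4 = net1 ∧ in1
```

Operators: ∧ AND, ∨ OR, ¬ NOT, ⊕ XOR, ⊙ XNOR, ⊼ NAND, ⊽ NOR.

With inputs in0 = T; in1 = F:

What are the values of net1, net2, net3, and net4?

net1 = T  net2 = T  net3 = T  net4 = F

net1 = in1 NAND in0 = F NAND T = T
net2 = in0 OR net1 = T OR T = T
net3 = net1 OR in1 = T OR F = T
net4 = net1 AND in1 = T AND F = F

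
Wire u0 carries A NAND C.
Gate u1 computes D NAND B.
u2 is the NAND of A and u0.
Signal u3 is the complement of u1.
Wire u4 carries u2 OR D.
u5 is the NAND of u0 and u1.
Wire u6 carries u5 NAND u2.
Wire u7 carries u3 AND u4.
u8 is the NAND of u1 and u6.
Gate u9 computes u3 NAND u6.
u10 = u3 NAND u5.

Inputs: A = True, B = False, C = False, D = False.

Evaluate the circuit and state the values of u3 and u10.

u3 = False; u10 = True

u0 = A NAND C = True NAND False = True
u1 = D NAND B = False NAND False = True
u3 = NOT u1 = NOT True = False
u5 = u0 NAND u1 = True NAND True = False
u10 = u3 NAND u5 = False NAND False = True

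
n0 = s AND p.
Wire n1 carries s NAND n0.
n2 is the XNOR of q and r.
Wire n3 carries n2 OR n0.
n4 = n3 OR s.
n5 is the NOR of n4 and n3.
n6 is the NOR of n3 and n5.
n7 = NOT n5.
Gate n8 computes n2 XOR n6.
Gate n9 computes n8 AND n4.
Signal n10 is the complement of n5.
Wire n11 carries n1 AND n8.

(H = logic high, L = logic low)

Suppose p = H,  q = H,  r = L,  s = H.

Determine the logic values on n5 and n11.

n5 = L, n11 = L

n0 = s AND p = H AND H = H
n1 = s NAND n0 = H NAND H = L
n2 = q XNOR r = H XNOR L = L
n3 = n2 OR n0 = L OR H = H
n4 = n3 OR s = H OR H = H
n5 = n4 NOR n3 = H NOR H = L
n6 = n3 NOR n5 = H NOR L = L
n8 = n2 XOR n6 = L XOR L = L
n11 = n1 AND n8 = L AND L = L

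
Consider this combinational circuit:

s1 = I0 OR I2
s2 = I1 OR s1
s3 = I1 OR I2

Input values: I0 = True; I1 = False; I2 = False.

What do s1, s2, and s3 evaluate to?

s1 = True  s2 = True  s3 = False

s1 = I0 OR I2 = True OR False = True
s2 = I1 OR s1 = False OR True = True
s3 = I1 OR I2 = False OR False = False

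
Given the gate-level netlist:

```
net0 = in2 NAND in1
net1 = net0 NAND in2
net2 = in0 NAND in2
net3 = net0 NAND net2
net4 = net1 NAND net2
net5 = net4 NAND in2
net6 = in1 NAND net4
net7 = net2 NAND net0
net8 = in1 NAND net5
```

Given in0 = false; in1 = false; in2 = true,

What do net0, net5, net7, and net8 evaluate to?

net0 = in2 NAND in1 = true NAND false = true
net1 = net0 NAND in2 = true NAND true = false
net2 = in0 NAND in2 = false NAND true = true
net4 = net1 NAND net2 = false NAND true = true
net5 = net4 NAND in2 = true NAND true = false
net7 = net2 NAND net0 = true NAND true = false
net8 = in1 NAND net5 = false NAND false = true

net0 = true, net5 = false, net7 = false, net8 = true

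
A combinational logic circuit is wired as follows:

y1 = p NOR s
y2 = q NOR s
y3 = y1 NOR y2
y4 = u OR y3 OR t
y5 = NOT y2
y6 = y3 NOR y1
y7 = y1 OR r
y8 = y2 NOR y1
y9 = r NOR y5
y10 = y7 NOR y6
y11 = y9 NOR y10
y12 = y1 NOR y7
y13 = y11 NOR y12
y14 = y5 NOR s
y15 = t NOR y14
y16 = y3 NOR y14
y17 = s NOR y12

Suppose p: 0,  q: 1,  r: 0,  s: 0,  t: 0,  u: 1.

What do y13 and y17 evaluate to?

y13 = 0  y17 = 1

y1 = p NOR s = 0 NOR 0 = 1
y2 = q NOR s = 1 NOR 0 = 0
y3 = y1 NOR y2 = 1 NOR 0 = 0
y5 = NOT y2 = NOT 0 = 1
y6 = y3 NOR y1 = 0 NOR 1 = 0
y7 = y1 OR r = 1 OR 0 = 1
y9 = r NOR y5 = 0 NOR 1 = 0
y10 = y7 NOR y6 = 1 NOR 0 = 0
y11 = y9 NOR y10 = 0 NOR 0 = 1
y12 = y1 NOR y7 = 1 NOR 1 = 0
y13 = y11 NOR y12 = 1 NOR 0 = 0
y17 = s NOR y12 = 0 NOR 0 = 1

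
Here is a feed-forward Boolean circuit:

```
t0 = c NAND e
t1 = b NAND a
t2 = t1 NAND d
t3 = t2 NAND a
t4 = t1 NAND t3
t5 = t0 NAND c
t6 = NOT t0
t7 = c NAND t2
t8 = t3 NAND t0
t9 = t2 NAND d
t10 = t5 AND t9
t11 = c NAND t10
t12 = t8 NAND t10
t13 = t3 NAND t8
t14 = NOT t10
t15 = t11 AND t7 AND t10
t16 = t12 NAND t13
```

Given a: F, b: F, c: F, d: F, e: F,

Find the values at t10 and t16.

t0 = c NAND e = F NAND F = T
t1 = b NAND a = F NAND F = T
t2 = t1 NAND d = T NAND F = T
t3 = t2 NAND a = T NAND F = T
t5 = t0 NAND c = T NAND F = T
t8 = t3 NAND t0 = T NAND T = F
t9 = t2 NAND d = T NAND F = T
t10 = t5 AND t9 = T AND T = T
t12 = t8 NAND t10 = F NAND T = T
t13 = t3 NAND t8 = T NAND F = T
t16 = t12 NAND t13 = T NAND T = F

t10 = T; t16 = F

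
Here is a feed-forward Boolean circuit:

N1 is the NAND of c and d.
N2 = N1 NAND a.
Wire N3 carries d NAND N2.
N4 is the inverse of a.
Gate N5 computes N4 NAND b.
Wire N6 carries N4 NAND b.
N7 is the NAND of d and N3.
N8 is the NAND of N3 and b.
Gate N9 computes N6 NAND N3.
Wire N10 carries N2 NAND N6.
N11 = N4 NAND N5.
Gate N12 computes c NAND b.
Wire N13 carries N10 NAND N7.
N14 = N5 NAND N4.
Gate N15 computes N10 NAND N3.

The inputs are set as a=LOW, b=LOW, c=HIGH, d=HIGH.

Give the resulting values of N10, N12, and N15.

N10 = LOW  N12 = HIGH  N15 = HIGH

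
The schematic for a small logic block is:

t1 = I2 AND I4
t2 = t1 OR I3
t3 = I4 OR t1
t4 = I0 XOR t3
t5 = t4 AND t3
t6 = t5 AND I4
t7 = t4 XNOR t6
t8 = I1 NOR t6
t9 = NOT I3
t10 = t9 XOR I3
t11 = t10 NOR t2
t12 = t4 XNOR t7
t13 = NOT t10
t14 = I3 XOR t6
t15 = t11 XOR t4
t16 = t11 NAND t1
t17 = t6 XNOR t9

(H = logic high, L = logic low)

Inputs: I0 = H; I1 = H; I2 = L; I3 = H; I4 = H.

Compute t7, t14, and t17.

t7 = H, t14 = H, t17 = H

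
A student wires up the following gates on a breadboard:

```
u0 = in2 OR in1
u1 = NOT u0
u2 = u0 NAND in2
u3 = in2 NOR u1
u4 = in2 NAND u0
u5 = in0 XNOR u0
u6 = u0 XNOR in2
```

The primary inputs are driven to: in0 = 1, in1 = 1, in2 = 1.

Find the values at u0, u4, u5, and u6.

u0 = 1, u4 = 0, u5 = 1, u6 = 1

u0 = in2 OR in1 = 1 OR 1 = 1
u4 = in2 NAND u0 = 1 NAND 1 = 0
u5 = in0 XNOR u0 = 1 XNOR 1 = 1
u6 = u0 XNOR in2 = 1 XNOR 1 = 1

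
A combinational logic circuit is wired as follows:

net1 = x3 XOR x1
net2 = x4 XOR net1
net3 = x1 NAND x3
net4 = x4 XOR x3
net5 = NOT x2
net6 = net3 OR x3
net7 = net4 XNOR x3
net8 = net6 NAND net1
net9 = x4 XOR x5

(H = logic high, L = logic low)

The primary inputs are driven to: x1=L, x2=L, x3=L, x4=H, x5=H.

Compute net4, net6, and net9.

net4 = H  net6 = H  net9 = L

net3 = x1 NAND x3 = L NAND L = H
net4 = x4 XOR x3 = H XOR L = H
net6 = net3 OR x3 = H OR L = H
net9 = x4 XOR x5 = H XOR H = L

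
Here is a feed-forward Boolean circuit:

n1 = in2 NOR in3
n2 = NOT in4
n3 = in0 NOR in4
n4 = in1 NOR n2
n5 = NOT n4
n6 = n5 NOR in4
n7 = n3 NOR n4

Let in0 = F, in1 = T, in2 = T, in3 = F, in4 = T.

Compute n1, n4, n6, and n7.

n1 = in2 NOR in3 = T NOR F = F
n2 = NOT in4 = NOT T = F
n3 = in0 NOR in4 = F NOR T = F
n4 = in1 NOR n2 = T NOR F = F
n5 = NOT n4 = NOT F = T
n6 = n5 NOR in4 = T NOR T = F
n7 = n3 NOR n4 = F NOR F = T

n1 = F, n4 = F, n6 = F, n7 = T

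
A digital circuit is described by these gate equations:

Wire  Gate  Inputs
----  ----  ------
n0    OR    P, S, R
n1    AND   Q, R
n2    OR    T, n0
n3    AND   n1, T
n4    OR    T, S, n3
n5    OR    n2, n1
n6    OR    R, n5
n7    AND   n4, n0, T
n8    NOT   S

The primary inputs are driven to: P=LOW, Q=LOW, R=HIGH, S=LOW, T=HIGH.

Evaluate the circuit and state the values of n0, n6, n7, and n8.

n0 = HIGH  n6 = HIGH  n7 = HIGH  n8 = HIGH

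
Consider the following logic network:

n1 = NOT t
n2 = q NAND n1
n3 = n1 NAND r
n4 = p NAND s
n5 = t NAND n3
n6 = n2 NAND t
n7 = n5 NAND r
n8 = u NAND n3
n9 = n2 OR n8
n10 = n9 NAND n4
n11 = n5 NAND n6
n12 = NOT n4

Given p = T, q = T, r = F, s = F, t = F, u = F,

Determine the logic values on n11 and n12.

n11 = F; n12 = F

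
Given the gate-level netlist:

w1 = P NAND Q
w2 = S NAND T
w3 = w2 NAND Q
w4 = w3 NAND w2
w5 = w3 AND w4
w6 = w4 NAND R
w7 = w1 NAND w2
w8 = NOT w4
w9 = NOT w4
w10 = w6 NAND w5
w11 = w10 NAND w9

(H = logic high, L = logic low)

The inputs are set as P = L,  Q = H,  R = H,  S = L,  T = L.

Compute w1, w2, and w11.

w1 = H; w2 = H; w11 = H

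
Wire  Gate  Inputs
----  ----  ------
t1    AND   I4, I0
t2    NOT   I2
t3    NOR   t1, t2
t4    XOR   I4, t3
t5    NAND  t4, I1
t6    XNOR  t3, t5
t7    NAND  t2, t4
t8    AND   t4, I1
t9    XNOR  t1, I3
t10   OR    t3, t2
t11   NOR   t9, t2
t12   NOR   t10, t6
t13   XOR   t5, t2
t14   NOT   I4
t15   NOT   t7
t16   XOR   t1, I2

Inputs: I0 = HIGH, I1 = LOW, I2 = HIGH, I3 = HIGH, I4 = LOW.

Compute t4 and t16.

t4 = HIGH, t16 = HIGH

t1 = I4 AND I0 = LOW AND HIGH = LOW
t2 = NOT I2 = NOT HIGH = LOW
t3 = t1 NOR t2 = LOW NOR LOW = HIGH
t4 = I4 XOR t3 = LOW XOR HIGH = HIGH
t16 = t1 XOR I2 = LOW XOR HIGH = HIGH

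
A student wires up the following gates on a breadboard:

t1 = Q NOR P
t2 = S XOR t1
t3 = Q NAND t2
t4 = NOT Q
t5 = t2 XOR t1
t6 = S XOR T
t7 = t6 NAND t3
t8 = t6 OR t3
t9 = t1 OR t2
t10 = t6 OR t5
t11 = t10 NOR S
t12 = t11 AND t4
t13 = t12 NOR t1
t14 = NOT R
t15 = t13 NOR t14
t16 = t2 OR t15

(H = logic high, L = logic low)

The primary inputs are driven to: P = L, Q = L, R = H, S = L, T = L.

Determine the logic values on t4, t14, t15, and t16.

t4 = H  t14 = L  t15 = H  t16 = H

t1 = Q NOR P = L NOR L = H
t2 = S XOR t1 = L XOR H = H
t4 = NOT Q = NOT L = H
t5 = t2 XOR t1 = H XOR H = L
t6 = S XOR T = L XOR L = L
t10 = t6 OR t5 = L OR L = L
t11 = t10 NOR S = L NOR L = H
t12 = t11 AND t4 = H AND H = H
t13 = t12 NOR t1 = H NOR H = L
t14 = NOT R = NOT H = L
t15 = t13 NOR t14 = L NOR L = H
t16 = t2 OR t15 = H OR H = H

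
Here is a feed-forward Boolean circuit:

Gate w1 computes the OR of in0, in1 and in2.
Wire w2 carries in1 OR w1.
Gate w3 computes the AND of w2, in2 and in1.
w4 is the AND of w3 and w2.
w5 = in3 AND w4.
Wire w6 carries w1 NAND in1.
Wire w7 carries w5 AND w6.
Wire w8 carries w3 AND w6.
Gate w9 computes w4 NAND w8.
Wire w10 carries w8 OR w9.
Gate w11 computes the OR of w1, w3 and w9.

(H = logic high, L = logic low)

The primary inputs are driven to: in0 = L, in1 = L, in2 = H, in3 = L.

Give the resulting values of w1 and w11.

w1 = H  w11 = H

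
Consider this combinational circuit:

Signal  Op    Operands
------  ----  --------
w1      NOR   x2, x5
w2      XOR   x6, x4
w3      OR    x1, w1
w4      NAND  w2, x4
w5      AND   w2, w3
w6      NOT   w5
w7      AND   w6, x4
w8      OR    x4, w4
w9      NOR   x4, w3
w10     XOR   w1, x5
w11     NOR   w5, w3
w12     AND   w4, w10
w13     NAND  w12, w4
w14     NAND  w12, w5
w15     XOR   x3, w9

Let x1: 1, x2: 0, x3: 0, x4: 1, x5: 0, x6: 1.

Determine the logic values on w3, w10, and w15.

w1 = x2 NOR x5 = 0 NOR 0 = 1
w3 = x1 OR w1 = 1 OR 1 = 1
w9 = x4 NOR w3 = 1 NOR 1 = 0
w10 = w1 XOR x5 = 1 XOR 0 = 1
w15 = x3 XOR w9 = 0 XOR 0 = 0

w3 = 1, w10 = 1, w15 = 0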